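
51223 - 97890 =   -  46667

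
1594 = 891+703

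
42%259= 42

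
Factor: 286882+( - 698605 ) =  - 411723 = -3^4 * 13^1*17^1  *23^1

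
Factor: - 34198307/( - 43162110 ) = 2^ ( - 1 )*3^ ( - 2) * 5^(- 1)*11^1*13^1 * 19^( - 1)*43^ ( - 1 )*379^1*587^( - 1 )*631^1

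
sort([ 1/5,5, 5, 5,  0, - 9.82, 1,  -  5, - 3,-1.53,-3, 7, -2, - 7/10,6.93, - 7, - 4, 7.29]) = [ - 9.82,  -  7, - 5, - 4, - 3, - 3, - 2, - 1.53, - 7/10, 0, 1/5, 1,5, 5, 5,6.93 , 7,7.29]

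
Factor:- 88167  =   - 3^1*29389^1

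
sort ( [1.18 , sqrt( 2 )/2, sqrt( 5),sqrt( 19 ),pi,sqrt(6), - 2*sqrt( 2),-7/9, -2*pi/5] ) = [ - 2*sqrt( 2 ), - 2*pi/5, - 7/9, sqrt(2 ) /2, 1.18,  sqrt(5), sqrt(6),pi , sqrt (19) ] 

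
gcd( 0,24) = 24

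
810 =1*810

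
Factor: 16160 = 2^5*5^1*101^1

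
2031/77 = 2031/77 = 26.38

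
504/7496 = 63/937 = 0.07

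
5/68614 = 5/68614= 0.00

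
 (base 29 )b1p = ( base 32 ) 92P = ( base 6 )111025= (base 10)9305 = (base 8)22131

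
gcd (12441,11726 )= 143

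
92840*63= 5848920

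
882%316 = 250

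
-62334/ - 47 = 62334/47 = 1326.26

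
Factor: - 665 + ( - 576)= - 17^1*73^1 = - 1241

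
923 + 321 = 1244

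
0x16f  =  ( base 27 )DG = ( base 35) ah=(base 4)11233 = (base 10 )367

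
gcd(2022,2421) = 3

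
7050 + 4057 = 11107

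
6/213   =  2/71 = 0.03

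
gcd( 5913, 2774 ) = 73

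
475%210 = 55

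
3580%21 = 10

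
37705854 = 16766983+20938871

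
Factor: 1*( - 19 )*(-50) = 950 = 2^1*5^2 * 19^1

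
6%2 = 0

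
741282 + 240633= 981915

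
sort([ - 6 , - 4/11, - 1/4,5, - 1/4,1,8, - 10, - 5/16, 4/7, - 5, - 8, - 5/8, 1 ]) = [ - 10, - 8, - 6, - 5, - 5/8 ,-4/11,  -  5/16, - 1/4,-1/4, 4/7,  1,1,  5,8 ]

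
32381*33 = 1068573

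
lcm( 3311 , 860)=66220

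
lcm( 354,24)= 1416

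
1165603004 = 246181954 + 919421050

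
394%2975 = 394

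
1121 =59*19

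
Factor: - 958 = -2^1 * 479^1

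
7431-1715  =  5716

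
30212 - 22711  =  7501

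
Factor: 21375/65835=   25/77 = 5^2*7^(  -  1 )*11^ ( - 1 )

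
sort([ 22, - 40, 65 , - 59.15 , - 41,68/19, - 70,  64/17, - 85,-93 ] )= [  -  93, - 85, - 70  , - 59.15, - 41, - 40,68/19, 64/17,22,65 ] 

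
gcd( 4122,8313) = 3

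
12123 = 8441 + 3682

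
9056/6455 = 9056/6455  =  1.40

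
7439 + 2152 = 9591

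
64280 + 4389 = 68669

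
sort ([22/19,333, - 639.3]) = [ - 639.3,22/19,  333 ]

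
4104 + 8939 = 13043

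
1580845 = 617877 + 962968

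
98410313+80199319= 178609632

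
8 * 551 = 4408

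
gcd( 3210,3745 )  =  535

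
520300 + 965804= 1486104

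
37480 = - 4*( - 9370)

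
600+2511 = 3111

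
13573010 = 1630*8327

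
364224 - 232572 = 131652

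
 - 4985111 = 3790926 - 8776037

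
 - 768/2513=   -  768/2513 = - 0.31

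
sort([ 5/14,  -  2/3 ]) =[ - 2/3,5/14 ]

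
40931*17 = 695827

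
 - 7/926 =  -1 + 919/926 = - 0.01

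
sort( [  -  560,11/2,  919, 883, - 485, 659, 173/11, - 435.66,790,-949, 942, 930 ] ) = [ - 949,  -  560, - 485, - 435.66, 11/2, 173/11 , 659 , 790 , 883, 919, 930,942]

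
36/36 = 1 = 1.00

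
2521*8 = 20168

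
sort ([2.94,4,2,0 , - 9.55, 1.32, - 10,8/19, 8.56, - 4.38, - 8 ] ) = [ - 10, - 9.55, - 8, - 4.38,0 , 8/19, 1.32,  2,2.94,4,8.56] 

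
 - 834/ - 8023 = 834/8023 = 0.10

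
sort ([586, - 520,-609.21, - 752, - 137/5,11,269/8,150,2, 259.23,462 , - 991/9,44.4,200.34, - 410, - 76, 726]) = [ - 752  ,-609.21,-520, - 410,  -  991/9, - 76, - 137/5, 2,11,269/8, 44.4 , 150, 200.34,259.23, 462, 586, 726 ]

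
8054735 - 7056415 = 998320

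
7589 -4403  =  3186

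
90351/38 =90351/38=2377.66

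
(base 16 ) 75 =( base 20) 5h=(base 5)432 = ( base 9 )140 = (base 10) 117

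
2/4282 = 1/2141=0.00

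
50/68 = 25/34  =  0.74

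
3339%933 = 540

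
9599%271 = 114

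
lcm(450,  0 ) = 0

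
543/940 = 543/940 = 0.58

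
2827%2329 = 498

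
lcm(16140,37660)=112980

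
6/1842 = 1/307 = 0.00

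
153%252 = 153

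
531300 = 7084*75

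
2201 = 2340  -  139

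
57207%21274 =14659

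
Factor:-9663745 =-5^1*7^1*13^1*67^1*317^1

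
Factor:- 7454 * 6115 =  - 45581210 = - 2^1* 5^1*1223^1 * 3727^1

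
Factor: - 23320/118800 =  - 53/270  =  - 2^( - 1)*3^(  -  3) * 5^( - 1)*53^1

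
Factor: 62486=2^1*157^1*199^1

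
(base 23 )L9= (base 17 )1BG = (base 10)492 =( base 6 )2140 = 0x1EC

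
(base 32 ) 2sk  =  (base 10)2964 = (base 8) 5624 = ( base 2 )101110010100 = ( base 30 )38o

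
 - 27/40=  - 27/40  =  - 0.68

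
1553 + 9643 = 11196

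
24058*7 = 168406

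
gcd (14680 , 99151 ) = 1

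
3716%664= 396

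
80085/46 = 1740+ 45/46 = 1740.98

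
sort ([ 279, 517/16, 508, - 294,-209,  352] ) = [ - 294,-209 , 517/16,279,352,508 ]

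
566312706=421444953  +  144867753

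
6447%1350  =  1047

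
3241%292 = 29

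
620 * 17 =10540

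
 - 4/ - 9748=1/2437= 0.00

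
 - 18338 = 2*( -9169)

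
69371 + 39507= 108878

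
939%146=63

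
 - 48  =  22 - 70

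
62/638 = 31/319 = 0.10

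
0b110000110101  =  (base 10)3125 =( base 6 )22245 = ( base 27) 47k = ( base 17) ade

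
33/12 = 11/4 = 2.75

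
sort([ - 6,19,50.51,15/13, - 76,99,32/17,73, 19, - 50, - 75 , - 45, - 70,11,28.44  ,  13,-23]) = [-76, - 75, - 70,-50,-45,  -  23, - 6,15/13 , 32/17 , 11, 13,19, 19,28.44,50.51,73,99 ]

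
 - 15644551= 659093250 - 674737801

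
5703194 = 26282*217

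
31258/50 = 625 + 4/25 = 625.16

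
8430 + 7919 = 16349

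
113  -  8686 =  - 8573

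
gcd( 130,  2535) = 65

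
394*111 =43734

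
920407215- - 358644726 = 1279051941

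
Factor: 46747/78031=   46747^1*78031^(  -  1 )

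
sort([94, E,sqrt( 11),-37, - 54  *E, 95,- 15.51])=[ - 54*E, - 37,  -  15.51, E,sqrt( 11 ),94, 95 ]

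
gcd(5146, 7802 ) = 166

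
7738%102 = 88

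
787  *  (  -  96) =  - 75552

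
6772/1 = 6772 = 6772.00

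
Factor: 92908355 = 5^1* 18581671^1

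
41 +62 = 103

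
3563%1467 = 629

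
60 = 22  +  38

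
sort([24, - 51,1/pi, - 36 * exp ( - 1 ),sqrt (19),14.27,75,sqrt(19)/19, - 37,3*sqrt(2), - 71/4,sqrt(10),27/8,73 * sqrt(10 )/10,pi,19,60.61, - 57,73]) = [ -57, - 51  , - 37, - 71/4, - 36 *exp( - 1 ), sqrt (19) /19,1/pi,  pi, sqrt( 10 ),27/8, 3 *sqrt( 2 ),  sqrt(19 ),14.27,19,73*sqrt( 10)/10,24, 60.61, 73, 75]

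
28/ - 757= - 28/757 = - 0.04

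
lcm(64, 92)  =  1472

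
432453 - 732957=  - 300504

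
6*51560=309360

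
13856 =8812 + 5044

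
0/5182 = 0 = 0.00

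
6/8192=3/4096 =0.00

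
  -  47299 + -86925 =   -  134224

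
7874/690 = 11 + 142/345=11.41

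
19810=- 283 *(-70) 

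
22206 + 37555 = 59761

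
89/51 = 1 + 38/51 = 1.75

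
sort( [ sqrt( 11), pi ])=[ pi,  sqrt(11 )]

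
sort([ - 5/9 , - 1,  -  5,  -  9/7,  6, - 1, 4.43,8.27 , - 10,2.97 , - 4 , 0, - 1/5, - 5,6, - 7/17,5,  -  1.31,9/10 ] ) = [ -10,-5, - 5, - 4,-1.31,  -  9/7,-1, - 1, - 5/9 , - 7/17, - 1/5,0,  9/10 , 2.97,  4.43  ,  5, 6, 6,8.27]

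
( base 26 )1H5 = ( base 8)2143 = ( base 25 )1jn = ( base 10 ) 1123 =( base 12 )797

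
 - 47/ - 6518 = 47/6518 = 0.01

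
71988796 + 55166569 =127155365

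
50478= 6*8413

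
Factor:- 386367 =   -  3^1*29^1*4441^1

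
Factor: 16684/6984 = 43/18 = 2^( - 1)*3^( - 2)*43^1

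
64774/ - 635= -103 + 631/635 = - 102.01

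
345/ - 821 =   -  1 + 476/821 = -0.42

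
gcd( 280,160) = 40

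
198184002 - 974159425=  - 775975423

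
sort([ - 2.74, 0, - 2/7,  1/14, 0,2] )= [ - 2.74, - 2/7,0,0,1/14, 2 ]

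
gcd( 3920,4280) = 40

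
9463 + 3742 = 13205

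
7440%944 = 832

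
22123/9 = 22123/9  =  2458.11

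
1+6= 7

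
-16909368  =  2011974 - 18921342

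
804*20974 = 16863096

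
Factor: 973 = 7^1*139^1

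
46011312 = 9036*5092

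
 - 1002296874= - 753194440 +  - 249102434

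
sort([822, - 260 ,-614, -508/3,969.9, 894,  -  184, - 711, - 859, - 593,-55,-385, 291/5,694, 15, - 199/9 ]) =[ - 859, - 711, - 614 , - 593,  -  385, - 260 , - 184, - 508/3, - 55, - 199/9, 15,  291/5,  694,822,  894,969.9 ]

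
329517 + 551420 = 880937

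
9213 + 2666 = 11879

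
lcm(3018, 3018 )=3018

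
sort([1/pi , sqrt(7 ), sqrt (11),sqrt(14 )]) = [1/pi, sqrt( 7),  sqrt( 11),sqrt ( 14 )] 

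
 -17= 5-22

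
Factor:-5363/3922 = -2^(  -  1)*31^1*37^ (-1 )  *53^( - 1) * 173^1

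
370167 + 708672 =1078839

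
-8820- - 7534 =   -  1286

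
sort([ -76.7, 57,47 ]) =[-76.7, 47, 57]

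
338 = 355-17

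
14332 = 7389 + 6943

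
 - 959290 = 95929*(-10)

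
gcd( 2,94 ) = 2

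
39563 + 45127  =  84690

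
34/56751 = 34/56751 = 0.00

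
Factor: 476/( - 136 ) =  - 2^( - 1 ) *7^1 = - 7/2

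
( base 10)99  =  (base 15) 69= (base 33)30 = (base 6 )243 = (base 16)63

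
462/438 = 77/73 = 1.05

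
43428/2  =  21714 = 21714.00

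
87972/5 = 87972/5 = 17594.40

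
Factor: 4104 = 2^3 * 3^3*19^1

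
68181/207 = 329  +  26/69 = 329.38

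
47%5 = 2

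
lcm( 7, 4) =28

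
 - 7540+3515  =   - 4025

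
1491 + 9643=11134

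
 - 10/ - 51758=5/25879 = 0.00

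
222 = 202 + 20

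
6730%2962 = 806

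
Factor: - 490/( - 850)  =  5^( - 1 ) *7^2*17^( - 1 ) = 49/85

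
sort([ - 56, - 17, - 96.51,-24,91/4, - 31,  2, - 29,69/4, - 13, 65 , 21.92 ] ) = [ - 96.51, - 56,- 31, - 29, - 24  , - 17, - 13,2,69/4,21.92, 91/4, 65 ]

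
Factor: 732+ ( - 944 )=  - 2^2*53^1 =- 212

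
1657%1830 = 1657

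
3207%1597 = 13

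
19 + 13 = 32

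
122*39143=4775446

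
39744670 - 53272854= -13528184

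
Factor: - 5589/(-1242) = 9/2 =2^( - 1)*3^2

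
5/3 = 5/3  =  1.67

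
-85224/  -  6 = 14204/1 =14204.00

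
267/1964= 267/1964 = 0.14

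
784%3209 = 784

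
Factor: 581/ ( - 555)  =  -3^( - 1 )*5^(  -  1 )*7^1*37^(  -  1 )*  83^1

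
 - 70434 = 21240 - 91674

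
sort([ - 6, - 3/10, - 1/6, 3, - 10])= [ - 10, - 6,-3/10, - 1/6,  3 ] 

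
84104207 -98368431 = -14264224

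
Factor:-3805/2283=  - 3^(-1 )*5^1 =- 5/3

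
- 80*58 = -4640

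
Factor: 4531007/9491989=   348539/730153 =71^1*389^( - 1)*1877^(  -  1) * 4909^1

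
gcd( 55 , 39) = 1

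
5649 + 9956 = 15605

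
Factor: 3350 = 2^1*5^2*67^1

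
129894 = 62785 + 67109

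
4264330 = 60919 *70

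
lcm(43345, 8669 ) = 43345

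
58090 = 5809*10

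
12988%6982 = 6006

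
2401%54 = 25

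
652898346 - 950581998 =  - 297683652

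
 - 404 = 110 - 514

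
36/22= 18/11=1.64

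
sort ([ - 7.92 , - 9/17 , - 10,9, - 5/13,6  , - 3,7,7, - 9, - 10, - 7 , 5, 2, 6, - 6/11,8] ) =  [ - 10, - 10, - 9, - 7.92, - 7, - 3, - 6/11, - 9/17, - 5/13, 2, 5,6, 6,7,  7,8,9 ] 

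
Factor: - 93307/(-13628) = 2^( - 2)*3407^(-1 )*93307^1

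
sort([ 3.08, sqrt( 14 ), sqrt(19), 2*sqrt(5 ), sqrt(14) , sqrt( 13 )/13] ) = [sqrt( 13)/13, 3.08,sqrt ( 14), sqrt(14),  sqrt (19 ), 2*sqrt(5 )]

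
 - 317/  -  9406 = 317/9406 = 0.03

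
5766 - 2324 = 3442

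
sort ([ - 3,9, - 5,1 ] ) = [ - 5,-3, 1,9]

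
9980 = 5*1996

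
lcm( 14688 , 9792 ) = 29376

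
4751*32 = 152032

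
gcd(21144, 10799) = 1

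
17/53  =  17/53 = 0.32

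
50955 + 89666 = 140621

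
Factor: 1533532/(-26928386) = -766766/13464193= - 2^1*7^1*11^1*13^1*73^( - 1)*383^1*184441^(  -  1 ) 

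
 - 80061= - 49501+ - 30560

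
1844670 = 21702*85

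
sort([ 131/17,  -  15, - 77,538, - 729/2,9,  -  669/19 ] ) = [ - 729/2, - 77, - 669/19,  -  15, 131/17,9,538]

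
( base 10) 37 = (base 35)12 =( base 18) 21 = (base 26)1b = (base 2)100101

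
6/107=6/107=0.06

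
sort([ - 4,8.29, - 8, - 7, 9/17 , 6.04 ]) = [ - 8, - 7, - 4,  9/17,6.04, 8.29 ]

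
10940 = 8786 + 2154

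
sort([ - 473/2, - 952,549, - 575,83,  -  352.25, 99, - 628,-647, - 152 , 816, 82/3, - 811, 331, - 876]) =[-952, - 876, - 811,-647, - 628, - 575, - 352.25, - 473/2 , - 152, 82/3, 83,  99 , 331,  549, 816]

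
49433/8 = 6179  +  1/8 = 6179.12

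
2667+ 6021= 8688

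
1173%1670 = 1173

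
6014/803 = 6014/803 = 7.49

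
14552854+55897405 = 70450259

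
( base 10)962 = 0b1111000010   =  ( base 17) 35a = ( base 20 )282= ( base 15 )442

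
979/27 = 36 + 7/27 = 36.26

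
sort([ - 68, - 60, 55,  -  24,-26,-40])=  [-68,  -  60, - 40, - 26, - 24,55]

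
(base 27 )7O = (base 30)73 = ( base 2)11010101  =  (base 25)8d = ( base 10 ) 213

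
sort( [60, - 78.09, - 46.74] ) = [ - 78.09, - 46.74,60]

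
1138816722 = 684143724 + 454672998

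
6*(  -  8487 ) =-50922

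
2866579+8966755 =11833334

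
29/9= 3 + 2/9 = 3.22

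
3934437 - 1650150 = 2284287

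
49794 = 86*579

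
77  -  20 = 57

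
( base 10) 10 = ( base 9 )11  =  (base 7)13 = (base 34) A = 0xa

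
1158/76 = 15+ 9/38 = 15.24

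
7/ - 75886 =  - 1  +  75879/75886  =  - 0.00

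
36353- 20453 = 15900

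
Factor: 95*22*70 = 146300 = 2^2*5^2*7^1*11^1 * 19^1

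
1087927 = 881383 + 206544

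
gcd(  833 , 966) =7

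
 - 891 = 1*(  -  891 ) 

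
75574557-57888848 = 17685709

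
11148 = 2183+8965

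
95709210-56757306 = 38951904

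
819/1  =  819 =819.00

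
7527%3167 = 1193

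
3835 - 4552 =  -  717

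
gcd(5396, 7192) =4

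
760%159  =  124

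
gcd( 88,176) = 88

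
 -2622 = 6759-9381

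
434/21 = 20 + 2/3 = 20.67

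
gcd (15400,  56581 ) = 7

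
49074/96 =511 + 3/16 = 511.19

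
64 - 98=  - 34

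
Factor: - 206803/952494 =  - 2^( - 1)* 3^(-1)*158749^( - 1 )*206803^1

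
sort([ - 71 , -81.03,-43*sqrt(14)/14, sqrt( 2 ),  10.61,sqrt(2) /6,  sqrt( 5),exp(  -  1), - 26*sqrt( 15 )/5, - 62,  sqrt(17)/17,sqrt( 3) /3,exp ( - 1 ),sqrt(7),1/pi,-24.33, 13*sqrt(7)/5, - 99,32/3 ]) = [ - 99, - 81.03, - 71 ,-62, - 24.33,  -  26*sqrt( 15 )/5 , - 43*sqrt(14)/14 , sqrt ( 2) /6 , sqrt(17) /17, 1/pi,exp ( - 1 ),exp( - 1), sqrt(3) /3, sqrt(2),sqrt( 5) , sqrt(7), 13* sqrt(7)/5 , 10.61, 32/3]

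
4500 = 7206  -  2706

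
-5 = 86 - 91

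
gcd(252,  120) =12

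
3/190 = 3/190= 0.02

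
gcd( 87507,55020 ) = 21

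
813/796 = 1 + 17/796 = 1.02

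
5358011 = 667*8033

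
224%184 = 40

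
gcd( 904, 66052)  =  4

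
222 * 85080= 18887760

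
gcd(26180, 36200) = 20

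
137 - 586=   -449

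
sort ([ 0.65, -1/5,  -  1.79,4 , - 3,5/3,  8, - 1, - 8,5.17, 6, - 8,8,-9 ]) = [ - 9, - 8,-8, - 3, - 1.79,-1, - 1/5,0.65,5/3,4,5.17,  6,8,  8] 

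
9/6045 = 3/2015 = 0.00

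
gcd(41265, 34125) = 105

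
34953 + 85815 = 120768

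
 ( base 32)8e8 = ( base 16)21c8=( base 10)8648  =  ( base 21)JCH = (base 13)3c23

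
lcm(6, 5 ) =30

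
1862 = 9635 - 7773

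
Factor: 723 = 3^1*241^1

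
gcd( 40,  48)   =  8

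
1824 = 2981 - 1157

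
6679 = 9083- 2404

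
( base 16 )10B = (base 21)CF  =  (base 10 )267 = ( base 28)9f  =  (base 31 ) 8j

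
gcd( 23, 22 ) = 1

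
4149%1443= 1263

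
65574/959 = 65574/959 = 68.38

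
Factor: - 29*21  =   - 609 = - 3^1 * 7^1 * 29^1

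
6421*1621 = 10408441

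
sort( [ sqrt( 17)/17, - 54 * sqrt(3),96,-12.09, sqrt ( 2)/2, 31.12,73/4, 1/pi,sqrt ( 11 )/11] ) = [ - 54*sqrt (3), - 12.09,sqrt(17) /17,sqrt (11 ) /11, 1/pi,sqrt( 2)/2,73/4, 31.12,96] 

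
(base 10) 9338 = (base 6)111122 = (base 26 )DL4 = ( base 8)22172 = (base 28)BPE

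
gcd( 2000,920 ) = 40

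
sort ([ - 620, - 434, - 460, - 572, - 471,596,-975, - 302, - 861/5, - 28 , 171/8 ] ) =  [ - 975, - 620, - 572, - 471, - 460,  -  434, - 302, - 861/5, - 28, 171/8, 596 ] 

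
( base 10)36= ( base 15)26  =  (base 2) 100100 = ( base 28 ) 18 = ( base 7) 51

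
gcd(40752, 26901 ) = 9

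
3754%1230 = 64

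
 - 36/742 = -18/371=-  0.05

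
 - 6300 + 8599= 2299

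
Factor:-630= - 2^1 *3^2*5^1*7^1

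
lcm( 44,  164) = 1804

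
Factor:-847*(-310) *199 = 2^1*5^1  *7^1*11^2 * 31^1* 199^1 = 52251430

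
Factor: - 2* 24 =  - 2^4*3^1 = -48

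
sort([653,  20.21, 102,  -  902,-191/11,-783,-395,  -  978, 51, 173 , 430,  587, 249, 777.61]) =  [ - 978,  -  902,  -  783, - 395, - 191/11, 20.21, 51,102, 173, 249,430, 587, 653, 777.61 ] 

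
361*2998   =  1082278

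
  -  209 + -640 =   -  849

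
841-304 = 537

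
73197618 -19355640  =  53841978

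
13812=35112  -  21300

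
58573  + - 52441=6132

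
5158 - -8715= 13873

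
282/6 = 47= 47.00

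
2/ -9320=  - 1 +4659/4660 = - 0.00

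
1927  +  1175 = 3102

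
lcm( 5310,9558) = 47790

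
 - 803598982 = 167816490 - 971415472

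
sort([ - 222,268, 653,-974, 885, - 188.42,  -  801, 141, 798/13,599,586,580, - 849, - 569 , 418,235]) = [ - 974,  -  849, - 801, - 569, - 222, -188.42,798/13, 141, 235,268,418, 580,  586, 599, 653,885]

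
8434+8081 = 16515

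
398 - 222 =176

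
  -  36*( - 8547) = 307692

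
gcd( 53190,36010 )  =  10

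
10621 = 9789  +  832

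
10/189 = 10/189 = 0.05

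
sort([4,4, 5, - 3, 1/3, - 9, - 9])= [ - 9, - 9,-3, 1/3, 4, 4, 5]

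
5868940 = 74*79310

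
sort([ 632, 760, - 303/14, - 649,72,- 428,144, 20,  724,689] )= [  -  649,-428, - 303/14, 20, 72, 144, 632, 689,724,760]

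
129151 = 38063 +91088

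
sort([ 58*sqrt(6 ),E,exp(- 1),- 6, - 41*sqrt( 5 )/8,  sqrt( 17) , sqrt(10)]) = [ - 41*sqrt( 5) /8,  -  6,exp( - 1),E , sqrt( 10) , sqrt ( 17),58 * sqrt( 6) ]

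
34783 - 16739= 18044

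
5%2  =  1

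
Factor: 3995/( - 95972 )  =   - 2^( - 2)*5^1*17^1*47^1*23993^( - 1 ) 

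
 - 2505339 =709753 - 3215092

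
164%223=164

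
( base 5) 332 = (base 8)134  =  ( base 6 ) 232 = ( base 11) 84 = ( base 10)92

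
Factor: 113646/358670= 3^1*5^( - 1 )*47^1*89^(-1)=141/445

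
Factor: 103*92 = 9476=2^2*23^1*103^1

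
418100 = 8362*50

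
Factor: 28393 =28393^1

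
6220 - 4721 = 1499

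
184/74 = 2  +  18/37  =  2.49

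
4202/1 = 4202 = 4202.00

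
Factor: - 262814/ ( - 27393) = 662/69 = 2^1*3^( - 1 )*23^(  -  1 )*331^1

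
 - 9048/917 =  - 9048/917=-  9.87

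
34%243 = 34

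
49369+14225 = 63594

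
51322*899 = 46138478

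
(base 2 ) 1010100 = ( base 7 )150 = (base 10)84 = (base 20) 44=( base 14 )60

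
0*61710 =0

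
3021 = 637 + 2384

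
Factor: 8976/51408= 3^ ( - 2)*7^(- 1 )*11^1 = 11/63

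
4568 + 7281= 11849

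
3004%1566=1438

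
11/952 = 11/952 = 0.01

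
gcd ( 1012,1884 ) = 4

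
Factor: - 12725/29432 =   -  2^( - 3 )*5^2*13^( - 1 ) * 283^( - 1)*509^1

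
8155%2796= 2563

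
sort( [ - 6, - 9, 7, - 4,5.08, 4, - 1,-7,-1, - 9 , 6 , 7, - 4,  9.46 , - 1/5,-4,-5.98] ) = [ - 9, - 9, - 7,  -  6, -5.98, - 4,-4, - 4,-1, - 1, -1/5, 4,5.08,6,7,7,9.46 ]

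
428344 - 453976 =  - 25632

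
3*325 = 975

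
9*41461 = 373149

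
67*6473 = 433691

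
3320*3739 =12413480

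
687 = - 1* ( - 687 )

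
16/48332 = 4/12083= 0.00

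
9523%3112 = 187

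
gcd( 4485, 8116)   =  1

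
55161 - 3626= 51535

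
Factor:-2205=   -  3^2*5^1*7^2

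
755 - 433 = 322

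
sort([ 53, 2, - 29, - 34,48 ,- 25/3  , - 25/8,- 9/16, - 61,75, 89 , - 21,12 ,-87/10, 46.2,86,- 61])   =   [-61, - 61,-34 , - 29,  -  21,  -  87/10 , - 25/3 ,  -  25/8, - 9/16 , 2, 12,  46.2, 48 , 53,75 , 86, 89]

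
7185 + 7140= 14325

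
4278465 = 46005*93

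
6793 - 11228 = - 4435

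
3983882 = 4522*881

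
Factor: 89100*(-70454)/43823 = -2^3*3^4*5^2*11^1*13^( - 1)*3371^(-1)*35227^1 =- 6277451400/43823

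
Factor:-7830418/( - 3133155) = 2^1*3^( - 1)*5^(-1 )*73^1*53633^1*208877^(- 1)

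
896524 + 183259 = 1079783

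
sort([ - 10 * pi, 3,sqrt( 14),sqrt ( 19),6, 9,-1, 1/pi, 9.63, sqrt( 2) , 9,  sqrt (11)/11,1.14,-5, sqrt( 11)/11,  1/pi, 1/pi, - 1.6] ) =[ - 10*pi, - 5, - 1.6,-1,sqrt( 11)/11 , sqrt(11)/11,1/pi, 1/pi , 1/pi, 1.14,sqrt ( 2 ) , 3,sqrt(14 ) , sqrt(19), 6, 9, 9, 9.63]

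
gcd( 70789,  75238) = 1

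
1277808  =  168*7606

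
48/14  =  24/7  =  3.43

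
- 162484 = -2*81242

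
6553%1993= 574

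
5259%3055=2204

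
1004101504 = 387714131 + 616387373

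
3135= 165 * 19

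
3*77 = 231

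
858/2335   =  858/2335=0.37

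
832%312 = 208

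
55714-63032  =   - 7318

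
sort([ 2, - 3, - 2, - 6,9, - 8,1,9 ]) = [ - 8, - 6, - 3,- 2,1,2,9,9 ]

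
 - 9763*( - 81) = 790803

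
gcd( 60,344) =4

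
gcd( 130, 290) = 10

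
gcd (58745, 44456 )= 1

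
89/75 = 89/75 = 1.19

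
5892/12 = 491 = 491.00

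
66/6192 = 11/1032= 0.01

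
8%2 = 0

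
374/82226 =187/41113 = 0.00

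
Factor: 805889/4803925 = 115127/686275 = 5^ ( - 2)*97^( - 1 )*283^( - 1 ) * 115127^1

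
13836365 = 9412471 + 4423894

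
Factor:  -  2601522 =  - 2^1*3^2*7^1*11^1*1877^1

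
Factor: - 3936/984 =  - 4 = - 2^2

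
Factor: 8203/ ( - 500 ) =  - 2^ (-2 )*5^( - 3 )*13^1 * 631^1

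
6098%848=162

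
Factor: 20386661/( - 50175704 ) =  - 2^( - 3 )*17^( - 1)*79^1*151^1*1709^1*368939^( - 1 ) 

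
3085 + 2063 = 5148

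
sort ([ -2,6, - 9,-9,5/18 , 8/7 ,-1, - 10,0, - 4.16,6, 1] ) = [ - 10, - 9 ,  -  9, - 4.16, - 2,  -  1,0,5/18, 1,8/7,6,6]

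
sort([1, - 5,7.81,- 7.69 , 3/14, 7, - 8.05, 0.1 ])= [-8.05,-7.69, - 5, 0.1,3/14, 1, 7,7.81]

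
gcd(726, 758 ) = 2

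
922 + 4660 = 5582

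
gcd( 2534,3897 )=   1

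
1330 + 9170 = 10500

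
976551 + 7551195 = 8527746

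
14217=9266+4951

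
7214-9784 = - 2570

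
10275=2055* 5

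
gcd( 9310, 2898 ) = 14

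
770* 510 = 392700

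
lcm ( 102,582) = 9894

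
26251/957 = 26251/957 = 27.43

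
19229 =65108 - 45879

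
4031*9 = 36279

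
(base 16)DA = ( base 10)218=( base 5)1333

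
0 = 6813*0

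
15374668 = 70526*218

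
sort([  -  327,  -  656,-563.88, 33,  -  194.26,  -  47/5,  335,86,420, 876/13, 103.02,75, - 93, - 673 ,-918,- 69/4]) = [-918,-673,-656 ,-563.88, - 327, - 194.26,  -  93, - 69/4,-47/5, 33,876/13, 75, 86,103.02,335,420]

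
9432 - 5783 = 3649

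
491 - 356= 135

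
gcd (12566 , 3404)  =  2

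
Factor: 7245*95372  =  2^2*3^2*5^1*7^1* 23^1*113^1*211^1 = 690970140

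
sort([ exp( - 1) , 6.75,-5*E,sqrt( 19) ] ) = [ - 5*E,exp( - 1), sqrt( 19), 6.75 ]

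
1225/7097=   1225/7097  =  0.17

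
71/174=71/174= 0.41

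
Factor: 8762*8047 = 70507814 =2^1*13^2* 337^1*619^1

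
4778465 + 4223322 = 9001787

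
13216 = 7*1888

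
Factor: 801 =3^2*89^1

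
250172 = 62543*4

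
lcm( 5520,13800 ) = 27600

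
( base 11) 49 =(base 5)203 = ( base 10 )53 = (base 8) 65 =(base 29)1O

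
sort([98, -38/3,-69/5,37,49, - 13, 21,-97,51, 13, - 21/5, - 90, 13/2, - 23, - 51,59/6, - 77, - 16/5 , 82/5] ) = [- 97, -90,-77, - 51, - 23,-69/5, - 13, - 38/3,  -  21/5,-16/5,13/2, 59/6, 13,  82/5,21, 37, 49, 51,  98 ]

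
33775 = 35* 965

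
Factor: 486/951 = 2^1 *3^4*317^ (-1 ) = 162/317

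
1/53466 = 1/53466= 0.00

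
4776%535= 496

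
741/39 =19  =  19.00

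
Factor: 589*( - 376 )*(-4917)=2^3 *3^1*11^1*19^1*31^1 * 47^1*149^1=1088938488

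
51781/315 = 164 + 121/315 = 164.38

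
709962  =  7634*93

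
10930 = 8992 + 1938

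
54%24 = 6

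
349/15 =23+ 4/15 = 23.27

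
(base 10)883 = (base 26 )17p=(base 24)1cj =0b1101110011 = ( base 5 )12013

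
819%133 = 21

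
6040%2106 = 1828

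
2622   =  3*874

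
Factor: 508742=2^1*13^1*17^1*1151^1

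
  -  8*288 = -2304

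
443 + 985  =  1428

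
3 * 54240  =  162720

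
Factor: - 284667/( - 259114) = 2^( - 1) * 3^1*17^( - 1)*7621^( - 1)*94889^1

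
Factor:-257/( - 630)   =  2^(  -  1) * 3^ ( - 2 ) * 5^( - 1)*7^( - 1)*257^1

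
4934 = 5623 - 689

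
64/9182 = 32/4591 = 0.01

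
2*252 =504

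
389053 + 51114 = 440167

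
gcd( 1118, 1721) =1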